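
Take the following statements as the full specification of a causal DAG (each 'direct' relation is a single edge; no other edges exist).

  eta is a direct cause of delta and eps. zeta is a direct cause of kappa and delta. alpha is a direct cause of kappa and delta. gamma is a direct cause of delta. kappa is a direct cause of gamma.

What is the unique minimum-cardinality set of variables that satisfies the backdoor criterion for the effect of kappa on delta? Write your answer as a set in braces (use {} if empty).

{alpha, zeta}

Variables eligible for adjustment (non-descendants of kappa, excluding kappa and delta): {alpha, eps, eta, zeta}.
Backdoor paths from kappa to delta:
  P1: kappa <- zeta -> delta
  P2: kappa <- alpha -> delta
The empty set is not sufficient: P1 (kappa <- zeta -> delta) has no collider blocking it and no conditioned non-collider, so it is open.
Try {alpha, zeta}:
  P1: blocked at fork node zeta ∈ conditioning set.
  P2: blocked at fork node alpha ∈ conditioning set.
{alpha, zeta} contains no descendant of kappa and blocks every backdoor path.
Every element of {alpha, zeta} is needed (dropping alpha leaves P2 open; dropping zeta leaves P1 open), so no proper subset is valid.
Among all size-2 subsets of the eligible variables, only {alpha, zeta} blocks every backdoor path, so it is the unique smallest valid adjustment set.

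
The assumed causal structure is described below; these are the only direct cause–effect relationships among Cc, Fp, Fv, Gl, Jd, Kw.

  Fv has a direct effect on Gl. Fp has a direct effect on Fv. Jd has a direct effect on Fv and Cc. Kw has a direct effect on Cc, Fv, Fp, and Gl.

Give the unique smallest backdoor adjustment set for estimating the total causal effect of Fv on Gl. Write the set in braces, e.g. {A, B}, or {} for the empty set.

Variables eligible for adjustment (non-descendants of Fv, excluding Fv and Gl): {Cc, Fp, Jd, Kw}.
Backdoor paths from Fv to Gl:
  P1: Fv <- Kw -> Gl
  P2: Fv <- Fp <- Kw -> Gl
  P3: Fv <- Jd -> Cc <- Kw -> Gl
The empty set is not sufficient: P1 (Fv <- Kw -> Gl) has no collider blocking it and no conditioned non-collider, so it is open.
Try {Kw}:
  P1: blocked at fork node Kw ∈ conditioning set.
  P2: blocked at fork node Kw ∈ conditioning set.
  P3: blocked at collider Cc (neither it nor any descendant is in the conditioning set).
{Kw} contains no descendant of Fv and blocks every backdoor path.
No other singleton works — e.g. {Fp} leaves P1 open — so {Kw} is the unique smallest valid adjustment set.

{Kw}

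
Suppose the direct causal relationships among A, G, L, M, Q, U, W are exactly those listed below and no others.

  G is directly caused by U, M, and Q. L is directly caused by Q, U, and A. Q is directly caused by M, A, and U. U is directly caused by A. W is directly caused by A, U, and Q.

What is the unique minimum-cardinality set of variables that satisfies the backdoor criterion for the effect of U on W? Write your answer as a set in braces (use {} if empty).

{A}

Variables eligible for adjustment (non-descendants of U, excluding U and W): {A, M}.
Backdoor paths from U to W:
  P1: U <- A -> Q -> W
  P2: U <- A -> W
  P3: U <- A -> L <- Q -> W
The empty set is not sufficient: P1 (U <- A -> Q -> W) has no collider blocking it and no conditioned non-collider, so it is open.
Try {A}:
  P1: blocked at fork node A ∈ conditioning set.
  P2: blocked at fork node A ∈ conditioning set.
  P3: blocked at fork node A ∈ conditioning set.
{A} contains no descendant of U and blocks every backdoor path.
No other singleton works — e.g. {M} leaves P1 open — so {A} is the unique smallest valid adjustment set.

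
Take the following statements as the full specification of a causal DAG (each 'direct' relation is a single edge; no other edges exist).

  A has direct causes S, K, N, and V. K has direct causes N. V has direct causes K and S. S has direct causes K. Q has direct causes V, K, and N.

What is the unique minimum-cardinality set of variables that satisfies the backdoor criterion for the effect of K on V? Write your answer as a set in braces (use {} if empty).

{}

Variables eligible for adjustment (non-descendants of K, excluding K and V): {N}.
Backdoor paths from K to V:
  P1: K <- N -> A <- S -> V
  P2: K <- N -> A <- V
  P3: K <- N -> Q <- V
Each backdoor path contains an unconditioned collider, so every path is already blocked with the empty conditioning set:
  P1: blocked at collider A (neither it nor any descendant is in the conditioning set).
  P2: blocked at collider A (neither it nor any descendant is in the conditioning set).
  P3: blocked at collider Q (neither it nor any descendant is in the conditioning set).
The empty set is therefore the unique smallest valid set.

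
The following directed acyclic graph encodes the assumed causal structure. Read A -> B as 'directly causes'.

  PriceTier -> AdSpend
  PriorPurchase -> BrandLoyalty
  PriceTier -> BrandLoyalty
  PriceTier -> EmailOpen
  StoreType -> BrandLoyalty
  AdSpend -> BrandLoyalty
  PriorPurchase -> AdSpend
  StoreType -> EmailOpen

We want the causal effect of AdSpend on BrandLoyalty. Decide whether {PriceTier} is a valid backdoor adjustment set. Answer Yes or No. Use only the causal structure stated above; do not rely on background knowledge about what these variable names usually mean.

No

Backdoor paths from AdSpend to BrandLoyalty (paths whose first edge points into AdSpend):
  P1: AdSpend <- PriceTier -> EmailOpen <- StoreType -> BrandLoyalty
  P2: AdSpend <- PriceTier -> BrandLoyalty
  P3: AdSpend <- PriorPurchase -> BrandLoyalty
Condition 1 (no descendant of AdSpend in the set): holds — descendants of AdSpend are {BrandLoyalty}; none are in {PriceTier}.
Condition 2 (every backdoor path blocked by {PriceTier}):
  P1: blocked at fork node PriceTier ∈ conditioning set.
  P2: blocked at fork node PriceTier ∈ conditioning set.
  P3: open — no interior node is in the conditioning set.
{PriceTier} does not satisfy the backdoor criterion.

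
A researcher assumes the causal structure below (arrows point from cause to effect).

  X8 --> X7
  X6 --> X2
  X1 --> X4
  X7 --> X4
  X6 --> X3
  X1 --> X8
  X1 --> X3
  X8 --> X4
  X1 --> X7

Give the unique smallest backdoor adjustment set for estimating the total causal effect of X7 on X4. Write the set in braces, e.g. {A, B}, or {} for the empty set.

{X1, X8}

Variables eligible for adjustment (non-descendants of X7, excluding X7 and X4): {X1, X2, X3, X6, X8}.
Backdoor paths from X7 to X4:
  P1: X7 <- X1 -> X8 -> X4
  P2: X7 <- X1 -> X4
  P3: X7 <- X8 <- X1 -> X4
  P4: X7 <- X8 -> X4
The empty set is not sufficient: P1 (X7 <- X1 -> X8 -> X4) has no collider blocking it and no conditioned non-collider, so it is open.
Try {X1, X8}:
  P1: blocked at fork node X1 ∈ conditioning set.
  P2: blocked at fork node X1 ∈ conditioning set.
  P3: blocked at chain node X8 ∈ conditioning set.
  P4: blocked at fork node X8 ∈ conditioning set.
{X1, X8} contains no descendant of X7 and blocks every backdoor path.
Every element of {X1, X8} is needed (dropping X1 leaves P2 open; dropping X8 leaves P4 open), so no proper subset is valid.
Among all size-2 subsets of the eligible variables, only {X1, X8} blocks every backdoor path, so it is the unique smallest valid adjustment set.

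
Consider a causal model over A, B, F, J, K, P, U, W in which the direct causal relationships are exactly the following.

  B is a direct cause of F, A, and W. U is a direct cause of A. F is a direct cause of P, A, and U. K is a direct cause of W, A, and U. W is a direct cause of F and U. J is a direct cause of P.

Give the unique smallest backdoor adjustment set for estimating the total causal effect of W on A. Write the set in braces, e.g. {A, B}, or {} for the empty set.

Variables eligible for adjustment (non-descendants of W, excluding W and A): {B, J, K}.
Backdoor paths from W to A:
  P1: W <- B -> F -> U <- K -> A
  P2: W <- B -> F -> U -> A
  P3: W <- B -> F -> A
  P4: W <- B -> A
  P5: W <- K -> U <- F <- B -> A
  P6: W <- K -> U <- F -> A
  P7: W <- K -> U -> A
  P8: W <- K -> A
The empty set is not sufficient: P2 (W <- B -> F -> U -> A) has no collider blocking it and no conditioned non-collider, so it is open.
Try {B, K}:
  P1: blocked at fork node B ∈ conditioning set.
  P2: blocked at fork node B ∈ conditioning set.
  P3: blocked at fork node B ∈ conditioning set.
  P4: blocked at fork node B ∈ conditioning set.
  P5: blocked at fork node K ∈ conditioning set.
  P6: blocked at fork node K ∈ conditioning set.
  P7: blocked at fork node K ∈ conditioning set.
  P8: blocked at fork node K ∈ conditioning set.
{B, K} contains no descendant of W and blocks every backdoor path.
Every element of {B, K} is needed (dropping B leaves P2 open; dropping K leaves P7 open), so no proper subset is valid.
Among all size-2 subsets of the eligible variables, only {B, K} blocks every backdoor path, so it is the unique smallest valid adjustment set.

{B, K}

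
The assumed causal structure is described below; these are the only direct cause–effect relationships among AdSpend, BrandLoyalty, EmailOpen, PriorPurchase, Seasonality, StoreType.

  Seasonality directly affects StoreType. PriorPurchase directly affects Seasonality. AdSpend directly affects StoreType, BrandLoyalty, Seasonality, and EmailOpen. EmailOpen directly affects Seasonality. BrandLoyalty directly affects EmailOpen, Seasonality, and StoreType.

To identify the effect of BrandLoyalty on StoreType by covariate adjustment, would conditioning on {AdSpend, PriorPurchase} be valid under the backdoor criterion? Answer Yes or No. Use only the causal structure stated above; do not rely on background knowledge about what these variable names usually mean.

Backdoor paths from BrandLoyalty to StoreType (paths whose first edge points into BrandLoyalty):
  P1: BrandLoyalty <- AdSpend -> EmailOpen -> Seasonality -> StoreType
  P2: BrandLoyalty <- AdSpend -> Seasonality -> StoreType
  P3: BrandLoyalty <- AdSpend -> StoreType
Condition 1 (no descendant of BrandLoyalty in the set): holds — descendants of BrandLoyalty are {EmailOpen, Seasonality, StoreType}; none are in {AdSpend, PriorPurchase}.
Condition 2 (every backdoor path blocked by {AdSpend, PriorPurchase}):
  P1: blocked at fork node AdSpend ∈ conditioning set.
  P2: blocked at fork node AdSpend ∈ conditioning set.
  P3: blocked at fork node AdSpend ∈ conditioning set.
{AdSpend, PriorPurchase} satisfies the backdoor criterion.

Yes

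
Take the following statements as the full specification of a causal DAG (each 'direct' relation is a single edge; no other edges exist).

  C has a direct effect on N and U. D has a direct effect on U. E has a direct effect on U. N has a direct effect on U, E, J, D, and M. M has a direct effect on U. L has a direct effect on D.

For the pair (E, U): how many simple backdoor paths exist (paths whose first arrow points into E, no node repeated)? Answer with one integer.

A backdoor path from E to U is any simple undirected path whose first edge points into E (i.e. leaves E via a parent).
Parents of E: {N}.
Enumerating:
  P1: E <- N <- C -> U
  P2: E <- N -> M -> U
  P3: E <- N -> D -> U
  P4: E <- N -> U
That exhausts the simple backdoor paths. Count: 4.

4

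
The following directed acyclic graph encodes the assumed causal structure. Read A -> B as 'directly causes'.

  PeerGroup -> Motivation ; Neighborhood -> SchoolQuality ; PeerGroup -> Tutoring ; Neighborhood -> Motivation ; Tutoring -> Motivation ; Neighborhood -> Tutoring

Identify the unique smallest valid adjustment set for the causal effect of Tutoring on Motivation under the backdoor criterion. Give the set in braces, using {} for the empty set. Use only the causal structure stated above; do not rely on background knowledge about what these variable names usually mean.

Variables eligible for adjustment (non-descendants of Tutoring, excluding Tutoring and Motivation): {Neighborhood, PeerGroup, SchoolQuality}.
Backdoor paths from Tutoring to Motivation:
  P1: Tutoring <- PeerGroup -> Motivation
  P2: Tutoring <- Neighborhood -> Motivation
The empty set is not sufficient: P1 (Tutoring <- PeerGroup -> Motivation) has no collider blocking it and no conditioned non-collider, so it is open.
Try {Neighborhood, PeerGroup}:
  P1: blocked at fork node PeerGroup ∈ conditioning set.
  P2: blocked at fork node Neighborhood ∈ conditioning set.
{Neighborhood, PeerGroup} contains no descendant of Tutoring and blocks every backdoor path.
Every element of {Neighborhood, PeerGroup} is needed (dropping Neighborhood leaves P2 open; dropping PeerGroup leaves P1 open), so no proper subset is valid.
Among all size-2 subsets of the eligible variables, only {Neighborhood, PeerGroup} blocks every backdoor path, so it is the unique smallest valid adjustment set.

{Neighborhood, PeerGroup}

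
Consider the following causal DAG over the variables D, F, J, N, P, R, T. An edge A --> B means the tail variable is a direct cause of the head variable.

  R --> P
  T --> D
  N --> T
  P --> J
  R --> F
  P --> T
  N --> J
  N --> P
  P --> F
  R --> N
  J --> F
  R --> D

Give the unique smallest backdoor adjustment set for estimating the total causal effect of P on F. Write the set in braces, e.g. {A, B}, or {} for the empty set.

{N, R}

Variables eligible for adjustment (non-descendants of P, excluding P and F): {N, R}.
Backdoor paths from P to F:
  P1: P <- R -> N -> J -> F
  P2: P <- R -> F
  P3: P <- R -> D <- T <- N -> J -> F
  P4: P <- N <- R -> F
  P5: P <- N -> J -> F
  P6: P <- N -> T -> D <- R -> F
The empty set is not sufficient: P1 (P <- R -> N -> J -> F) has no collider blocking it and no conditioned non-collider, so it is open.
Try {N, R}:
  P1: blocked at fork node R ∈ conditioning set.
  P2: blocked at fork node R ∈ conditioning set.
  P3: blocked at fork node R ∈ conditioning set.
  P4: blocked at chain node N ∈ conditioning set.
  P5: blocked at fork node N ∈ conditioning set.
  P6: blocked at fork node N ∈ conditioning set.
{N, R} contains no descendant of P and blocks every backdoor path.
Every element of {N, R} is needed (dropping N leaves P5 open; dropping R leaves P2 open), so no proper subset is valid.
Among all size-2 subsets of the eligible variables, only {N, R} blocks every backdoor path, so it is the unique smallest valid adjustment set.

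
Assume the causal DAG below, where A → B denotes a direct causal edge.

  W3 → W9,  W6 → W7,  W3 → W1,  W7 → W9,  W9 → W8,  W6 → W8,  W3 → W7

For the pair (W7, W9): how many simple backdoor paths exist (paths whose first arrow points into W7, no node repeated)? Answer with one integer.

A backdoor path from W7 to W9 is any simple undirected path whose first edge points into W7 (i.e. leaves W7 via a parent).
Parents of W7: {W3, W6}.
Enumerating:
  P1: W7 <- W6 -> W8 <- W9
  P2: W7 <- W3 -> W9
That exhausts the simple backdoor paths. Count: 2.

2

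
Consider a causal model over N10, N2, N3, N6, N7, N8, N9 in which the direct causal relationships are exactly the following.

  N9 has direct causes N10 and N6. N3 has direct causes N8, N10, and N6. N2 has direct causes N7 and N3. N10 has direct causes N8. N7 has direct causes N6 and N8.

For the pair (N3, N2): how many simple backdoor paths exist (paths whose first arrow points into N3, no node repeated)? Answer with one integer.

6

A backdoor path from N3 to N2 is any simple undirected path whose first edge points into N3 (i.e. leaves N3 via a parent).
Parents of N3: {N10, N6, N8}.
Enumerating:
  P1: N3 <- N8 -> N10 -> N9 <- N6 -> N7 -> N2
  P2: N3 <- N8 -> N7 -> N2
  P3: N3 <- N10 <- N8 -> N7 -> N2
  P4: N3 <- N10 -> N9 <- N6 -> N7 -> N2
  P5: N3 <- N6 -> N7 -> N2
  P6: N3 <- N6 -> N9 <- N10 <- N8 -> N7 -> N2
That exhausts the simple backdoor paths. Count: 6.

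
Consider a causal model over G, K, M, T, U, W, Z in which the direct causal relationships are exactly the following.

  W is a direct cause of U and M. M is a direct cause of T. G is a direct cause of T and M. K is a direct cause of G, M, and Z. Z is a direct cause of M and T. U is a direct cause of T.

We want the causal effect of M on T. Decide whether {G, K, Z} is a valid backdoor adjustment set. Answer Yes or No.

Backdoor paths from M to T (paths whose first edge points into M):
  P1: M <- K -> G -> T
  P2: M <- K -> Z -> T
  P3: M <- G <- K -> Z -> T
  P4: M <- G -> T
  P5: M <- W -> U -> T
  P6: M <- Z <- K -> G -> T
  P7: M <- Z -> T
Condition 1 (no descendant of M in the set): holds — descendants of M are {T}; none are in {G, K, Z}.
Condition 2 (every backdoor path blocked by {G, K, Z}):
  P1: blocked at fork node K ∈ conditioning set.
  P2: blocked at fork node K ∈ conditioning set.
  P3: blocked at chain node G ∈ conditioning set.
  P4: blocked at fork node G ∈ conditioning set.
  P5: open — no interior node is in the conditioning set.
  P6: blocked at chain node Z ∈ conditioning set.
  P7: blocked at fork node Z ∈ conditioning set.
{G, K, Z} does not satisfy the backdoor criterion.

No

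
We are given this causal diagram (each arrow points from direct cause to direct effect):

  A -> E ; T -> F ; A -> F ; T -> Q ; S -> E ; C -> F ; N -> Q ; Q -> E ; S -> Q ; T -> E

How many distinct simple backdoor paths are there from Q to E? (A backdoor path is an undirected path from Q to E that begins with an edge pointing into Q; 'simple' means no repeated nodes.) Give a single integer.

3

A backdoor path from Q to E is any simple undirected path whose first edge points into Q (i.e. leaves Q via a parent).
Parents of Q: {N, S, T}.
Enumerating:
  P1: Q <- T -> E
  P2: Q <- T -> F <- A -> E
  P3: Q <- S -> E
That exhausts the simple backdoor paths. Count: 3.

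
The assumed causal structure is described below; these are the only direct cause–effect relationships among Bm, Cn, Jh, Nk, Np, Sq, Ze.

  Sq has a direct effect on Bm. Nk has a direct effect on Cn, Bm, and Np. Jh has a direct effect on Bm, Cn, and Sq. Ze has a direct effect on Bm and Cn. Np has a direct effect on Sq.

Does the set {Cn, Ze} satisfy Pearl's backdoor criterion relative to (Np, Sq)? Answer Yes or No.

Backdoor paths from Np to Sq (paths whose first edge points into Np):
  P1: Np <- Nk -> Cn <- Jh -> Sq
  P2: Np <- Nk -> Cn <- Jh -> Bm <- Sq
  P3: Np <- Nk -> Cn <- Ze -> Bm <- Jh -> Sq
  P4: Np <- Nk -> Cn <- Ze -> Bm <- Sq
  P5: Np <- Nk -> Bm <- Jh -> Sq
  P6: Np <- Nk -> Bm <- Ze -> Cn <- Jh -> Sq
  P7: Np <- Nk -> Bm <- Sq
Condition 1 (no descendant of Np in the set): holds — descendants of Np are {Bm, Sq}; none are in {Cn, Ze}.
Condition 2 (every backdoor path blocked by {Cn, Ze}):
  P1: open — collider(s) Cn are conditioned on (or have a conditioned descendant) and no non-collider on the path is in the set.
  P2: blocked at collider Bm (neither it nor any descendant is in the conditioning set).
  P3: blocked at fork node Ze ∈ conditioning set.
  P4: blocked at fork node Ze ∈ conditioning set.
  P5: blocked at collider Bm (neither it nor any descendant is in the conditioning set).
  P6: blocked at collider Bm (neither it nor any descendant is in the conditioning set).
  P7: blocked at collider Bm (neither it nor any descendant is in the conditioning set).
{Cn, Ze} does not satisfy the backdoor criterion.

No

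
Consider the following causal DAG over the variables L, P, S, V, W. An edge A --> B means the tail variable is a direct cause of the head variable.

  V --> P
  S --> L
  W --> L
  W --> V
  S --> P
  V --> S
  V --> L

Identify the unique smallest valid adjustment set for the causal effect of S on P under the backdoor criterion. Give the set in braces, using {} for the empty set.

Variables eligible for adjustment (non-descendants of S, excluding S and P): {V, W}.
Backdoor paths from S to P:
  P1: S <- V -> P
The empty set is not sufficient: P1 (S <- V -> P) has no collider blocking it and no conditioned non-collider, so it is open.
Try {V}:
  P1: blocked at fork node V ∈ conditioning set.
{V} contains no descendant of S and blocks every backdoor path.
No other singleton works — e.g. {W} leaves P1 open — so {V} is the unique smallest valid adjustment set.

{V}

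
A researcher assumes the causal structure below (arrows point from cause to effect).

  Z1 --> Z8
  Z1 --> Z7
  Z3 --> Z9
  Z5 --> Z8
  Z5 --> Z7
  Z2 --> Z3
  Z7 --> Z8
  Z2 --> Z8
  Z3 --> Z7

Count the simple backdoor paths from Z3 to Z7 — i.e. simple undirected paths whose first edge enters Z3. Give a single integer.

A backdoor path from Z3 to Z7 is any simple undirected path whose first edge points into Z3 (i.e. leaves Z3 via a parent).
Parents of Z3: {Z2}.
Enumerating:
  P1: Z3 <- Z2 -> Z8 <- Z1 -> Z7
  P2: Z3 <- Z2 -> Z8 <- Z5 -> Z7
  P3: Z3 <- Z2 -> Z8 <- Z7
That exhausts the simple backdoor paths. Count: 3.

3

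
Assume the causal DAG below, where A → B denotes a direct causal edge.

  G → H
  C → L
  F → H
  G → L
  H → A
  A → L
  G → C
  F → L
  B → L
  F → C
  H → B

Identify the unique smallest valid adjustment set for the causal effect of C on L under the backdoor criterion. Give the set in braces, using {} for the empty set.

Variables eligible for adjustment (non-descendants of C, excluding C and L): {A, B, F, G, H}.
Backdoor paths from C to L:
  P1: C <- F -> H <- G -> L
  P2: C <- F -> H -> A -> L
  P3: C <- F -> H -> B -> L
  P4: C <- F -> L
  P5: C <- G -> H <- F -> L
  P6: C <- G -> H -> A -> L
  P7: C <- G -> H -> B -> L
  P8: C <- G -> L
The empty set is not sufficient: P2 (C <- F -> H -> A -> L) has no collider blocking it and no conditioned non-collider, so it is open.
Try {F, G}:
  P1: blocked at fork node F ∈ conditioning set.
  P2: blocked at fork node F ∈ conditioning set.
  P3: blocked at fork node F ∈ conditioning set.
  P4: blocked at fork node F ∈ conditioning set.
  P5: blocked at fork node G ∈ conditioning set.
  P6: blocked at fork node G ∈ conditioning set.
  P7: blocked at fork node G ∈ conditioning set.
  P8: blocked at fork node G ∈ conditioning set.
{F, G} contains no descendant of C and blocks every backdoor path.
Every element of {F, G} is needed (dropping F leaves P2 open; dropping G leaves P6 open), so no proper subset is valid.
Among all size-2 subsets of the eligible variables, only {F, G} blocks every backdoor path, so it is the unique smallest valid adjustment set.

{F, G}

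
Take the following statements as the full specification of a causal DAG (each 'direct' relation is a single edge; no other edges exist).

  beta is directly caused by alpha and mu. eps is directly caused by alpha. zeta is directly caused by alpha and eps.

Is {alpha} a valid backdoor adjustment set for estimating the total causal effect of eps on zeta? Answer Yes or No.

Backdoor paths from eps to zeta (paths whose first edge points into eps):
  P1: eps <- alpha -> zeta
Condition 1 (no descendant of eps in the set): holds — descendants of eps are {zeta}; none are in {alpha}.
Condition 2 (every backdoor path blocked by {alpha}):
  P1: blocked at fork node alpha ∈ conditioning set.
{alpha} satisfies the backdoor criterion.

Yes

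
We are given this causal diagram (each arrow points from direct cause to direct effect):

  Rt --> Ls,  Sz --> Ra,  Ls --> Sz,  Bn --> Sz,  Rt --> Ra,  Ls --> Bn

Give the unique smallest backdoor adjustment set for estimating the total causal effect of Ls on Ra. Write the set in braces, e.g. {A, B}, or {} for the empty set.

{Rt}

Variables eligible for adjustment (non-descendants of Ls, excluding Ls and Ra): {Rt}.
Backdoor paths from Ls to Ra:
  P1: Ls <- Rt -> Ra
The empty set is not sufficient: P1 (Ls <- Rt -> Ra) has no collider blocking it and no conditioned non-collider, so it is open.
Try {Rt}:
  P1: blocked at fork node Rt ∈ conditioning set.
{Rt} contains no descendant of Ls and blocks every backdoor path.
{Rt} is the unique smallest valid adjustment set.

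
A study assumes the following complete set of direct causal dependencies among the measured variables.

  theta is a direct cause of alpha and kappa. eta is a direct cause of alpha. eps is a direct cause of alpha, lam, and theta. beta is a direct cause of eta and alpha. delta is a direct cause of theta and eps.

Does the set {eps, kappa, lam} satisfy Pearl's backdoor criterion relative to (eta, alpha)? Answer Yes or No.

Backdoor paths from eta to alpha (paths whose first edge points into eta):
  P1: eta <- beta -> alpha
Condition 1 (no descendant of eta in the set): holds — descendants of eta are {alpha}; none are in {eps, kappa, lam}.
Condition 2 (every backdoor path blocked by {eps, kappa, lam}):
  P1: open — no interior node is in the conditioning set.
{eps, kappa, lam} does not satisfy the backdoor criterion.

No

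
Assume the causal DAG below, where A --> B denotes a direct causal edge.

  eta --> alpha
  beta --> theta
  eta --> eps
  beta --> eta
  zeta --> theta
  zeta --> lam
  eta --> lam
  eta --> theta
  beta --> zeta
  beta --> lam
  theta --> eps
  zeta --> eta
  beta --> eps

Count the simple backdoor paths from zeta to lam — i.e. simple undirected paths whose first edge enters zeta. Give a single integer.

6

A backdoor path from zeta to lam is any simple undirected path whose first edge points into zeta (i.e. leaves zeta via a parent).
Parents of zeta: {beta}.
Enumerating:
  P1: zeta <- beta -> eta -> lam
  P2: zeta <- beta -> theta <- eta -> lam
  P3: zeta <- beta -> theta -> eps <- eta -> lam
  P4: zeta <- beta -> lam
  P5: zeta <- beta -> eps <- eta -> lam
  P6: zeta <- beta -> eps <- theta <- eta -> lam
That exhausts the simple backdoor paths. Count: 6.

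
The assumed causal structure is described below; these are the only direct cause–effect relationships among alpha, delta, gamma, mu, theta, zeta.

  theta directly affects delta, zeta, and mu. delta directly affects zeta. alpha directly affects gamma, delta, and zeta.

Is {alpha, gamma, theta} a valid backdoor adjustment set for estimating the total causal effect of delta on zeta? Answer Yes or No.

Backdoor paths from delta to zeta (paths whose first edge points into delta):
  P1: delta <- alpha -> zeta
  P2: delta <- theta -> zeta
Condition 1 (no descendant of delta in the set): holds — descendants of delta are {zeta}; none are in {alpha, gamma, theta}.
Condition 2 (every backdoor path blocked by {alpha, gamma, theta}):
  P1: blocked at fork node alpha ∈ conditioning set.
  P2: blocked at fork node theta ∈ conditioning set.
{alpha, gamma, theta} satisfies the backdoor criterion.

Yes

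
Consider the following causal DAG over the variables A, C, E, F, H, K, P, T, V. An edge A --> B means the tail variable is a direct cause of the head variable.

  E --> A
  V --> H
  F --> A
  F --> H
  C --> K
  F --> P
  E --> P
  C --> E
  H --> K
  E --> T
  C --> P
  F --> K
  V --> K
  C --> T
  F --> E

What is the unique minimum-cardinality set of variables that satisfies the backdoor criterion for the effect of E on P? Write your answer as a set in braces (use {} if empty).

{C, F}

Variables eligible for adjustment (non-descendants of E, excluding E and P): {C, F, H, K, V}.
Backdoor paths from E to P:
  P1: E <- F -> H <- V -> K <- C -> P
  P2: E <- F -> H -> K <- C -> P
  P3: E <- F -> K <- C -> P
  P4: E <- F -> P
  P5: E <- C -> K <- F -> P
  P6: E <- C -> K <- V -> H <- F -> P
  P7: E <- C -> K <- H <- F -> P
  P8: E <- C -> P
The empty set is not sufficient: P4 (E <- F -> P) has no collider blocking it and no conditioned non-collider, so it is open.
Try {C, F}:
  P1: blocked at fork node F ∈ conditioning set.
  P2: blocked at fork node F ∈ conditioning set.
  P3: blocked at fork node F ∈ conditioning set.
  P4: blocked at fork node F ∈ conditioning set.
  P5: blocked at fork node C ∈ conditioning set.
  P6: blocked at fork node C ∈ conditioning set.
  P7: blocked at fork node C ∈ conditioning set.
  P8: blocked at fork node C ∈ conditioning set.
{C, F} contains no descendant of E and blocks every backdoor path.
Every element of {C, F} is needed (dropping C leaves P8 open; dropping F leaves P4 open), so no proper subset is valid.
Among all size-2 subsets of the eligible variables, only {C, F} blocks every backdoor path, so it is the unique smallest valid adjustment set.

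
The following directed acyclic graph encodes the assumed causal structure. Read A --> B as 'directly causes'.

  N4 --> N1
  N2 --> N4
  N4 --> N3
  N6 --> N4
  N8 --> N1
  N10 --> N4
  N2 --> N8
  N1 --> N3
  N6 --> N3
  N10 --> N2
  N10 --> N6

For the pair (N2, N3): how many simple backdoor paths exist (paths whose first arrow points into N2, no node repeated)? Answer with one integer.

6

A backdoor path from N2 to N3 is any simple undirected path whose first edge points into N2 (i.e. leaves N2 via a parent).
Parents of N2: {N10}.
Enumerating:
  P1: N2 <- N10 -> N6 -> N4 -> N1 -> N3
  P2: N2 <- N10 -> N6 -> N4 -> N3
  P3: N2 <- N10 -> N6 -> N3
  P4: N2 <- N10 -> N4 <- N6 -> N3
  P5: N2 <- N10 -> N4 -> N1 -> N3
  P6: N2 <- N10 -> N4 -> N3
That exhausts the simple backdoor paths. Count: 6.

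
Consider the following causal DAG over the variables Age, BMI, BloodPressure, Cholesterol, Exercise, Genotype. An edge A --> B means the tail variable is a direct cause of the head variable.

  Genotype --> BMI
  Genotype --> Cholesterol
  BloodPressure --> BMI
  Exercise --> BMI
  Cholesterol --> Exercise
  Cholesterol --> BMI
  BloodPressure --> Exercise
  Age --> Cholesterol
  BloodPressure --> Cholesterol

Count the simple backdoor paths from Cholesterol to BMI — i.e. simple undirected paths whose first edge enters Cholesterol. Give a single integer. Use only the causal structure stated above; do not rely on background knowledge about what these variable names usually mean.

3

A backdoor path from Cholesterol to BMI is any simple undirected path whose first edge points into Cholesterol (i.e. leaves Cholesterol via a parent).
Parents of Cholesterol: {Age, BloodPressure, Genotype}.
Enumerating:
  P1: Cholesterol <- Genotype -> BMI
  P2: Cholesterol <- BloodPressure -> Exercise -> BMI
  P3: Cholesterol <- BloodPressure -> BMI
That exhausts the simple backdoor paths. Count: 3.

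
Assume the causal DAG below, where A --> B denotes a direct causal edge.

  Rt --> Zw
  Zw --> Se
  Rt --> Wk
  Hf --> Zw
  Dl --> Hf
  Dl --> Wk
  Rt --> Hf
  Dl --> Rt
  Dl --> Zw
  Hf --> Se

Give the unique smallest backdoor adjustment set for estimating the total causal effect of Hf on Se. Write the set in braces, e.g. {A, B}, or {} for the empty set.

Variables eligible for adjustment (non-descendants of Hf, excluding Hf and Se): {Dl, Rt, Wk}.
Backdoor paths from Hf to Se:
  P1: Hf <- Dl -> Rt -> Zw -> Se
  P2: Hf <- Dl -> Wk <- Rt -> Zw -> Se
  P3: Hf <- Dl -> Zw -> Se
  P4: Hf <- Rt <- Dl -> Zw -> Se
  P5: Hf <- Rt -> Wk <- Dl -> Zw -> Se
  P6: Hf <- Rt -> Zw -> Se
The empty set is not sufficient: P1 (Hf <- Dl -> Rt -> Zw -> Se) has no collider blocking it and no conditioned non-collider, so it is open.
Try {Dl, Rt}:
  P1: blocked at fork node Dl ∈ conditioning set.
  P2: blocked at fork node Dl ∈ conditioning set.
  P3: blocked at fork node Dl ∈ conditioning set.
  P4: blocked at chain node Rt ∈ conditioning set.
  P5: blocked at fork node Rt ∈ conditioning set.
  P6: blocked at fork node Rt ∈ conditioning set.
{Dl, Rt} contains no descendant of Hf and blocks every backdoor path.
Every element of {Dl, Rt} is needed (dropping Dl leaves P3 open; dropping Rt leaves P6 open), so no proper subset is valid.
Among all size-2 subsets of the eligible variables, only {Dl, Rt} blocks every backdoor path, so it is the unique smallest valid adjustment set.

{Dl, Rt}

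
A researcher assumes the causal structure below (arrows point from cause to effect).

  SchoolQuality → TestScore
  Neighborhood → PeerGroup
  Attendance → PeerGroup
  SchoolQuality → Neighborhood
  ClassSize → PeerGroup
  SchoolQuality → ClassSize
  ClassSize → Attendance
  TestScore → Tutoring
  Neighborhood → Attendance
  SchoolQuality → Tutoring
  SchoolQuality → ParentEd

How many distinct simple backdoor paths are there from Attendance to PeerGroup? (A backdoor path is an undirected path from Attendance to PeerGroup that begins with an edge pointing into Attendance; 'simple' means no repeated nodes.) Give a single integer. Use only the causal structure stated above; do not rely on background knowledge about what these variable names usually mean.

4

A backdoor path from Attendance to PeerGroup is any simple undirected path whose first edge points into Attendance (i.e. leaves Attendance via a parent).
Parents of Attendance: {ClassSize, Neighborhood}.
Enumerating:
  P1: Attendance <- Neighborhood <- SchoolQuality -> ClassSize -> PeerGroup
  P2: Attendance <- Neighborhood -> PeerGroup
  P3: Attendance <- ClassSize <- SchoolQuality -> Neighborhood -> PeerGroup
  P4: Attendance <- ClassSize -> PeerGroup
That exhausts the simple backdoor paths. Count: 4.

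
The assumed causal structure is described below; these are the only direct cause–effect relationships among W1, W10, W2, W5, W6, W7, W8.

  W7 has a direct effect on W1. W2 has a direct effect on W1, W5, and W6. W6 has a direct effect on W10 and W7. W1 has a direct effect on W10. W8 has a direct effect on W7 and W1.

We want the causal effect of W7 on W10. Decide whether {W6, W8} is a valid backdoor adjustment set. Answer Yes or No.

Yes

Backdoor paths from W7 to W10 (paths whose first edge points into W7):
  P1: W7 <- W8 -> W1 <- W2 -> W6 -> W10
  P2: W7 <- W8 -> W1 -> W10
  P3: W7 <- W6 <- W2 -> W1 -> W10
  P4: W7 <- W6 -> W10
Condition 1 (no descendant of W7 in the set): holds — descendants of W7 are {W1, W10}; none are in {W6, W8}.
Condition 2 (every backdoor path blocked by {W6, W8}):
  P1: blocked at fork node W8 ∈ conditioning set.
  P2: blocked at fork node W8 ∈ conditioning set.
  P3: blocked at chain node W6 ∈ conditioning set.
  P4: blocked at fork node W6 ∈ conditioning set.
{W6, W8} satisfies the backdoor criterion.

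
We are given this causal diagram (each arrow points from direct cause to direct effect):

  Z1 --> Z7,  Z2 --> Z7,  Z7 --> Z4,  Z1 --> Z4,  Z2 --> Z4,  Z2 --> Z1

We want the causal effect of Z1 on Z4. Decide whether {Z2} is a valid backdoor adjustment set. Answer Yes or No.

Backdoor paths from Z1 to Z4 (paths whose first edge points into Z1):
  P1: Z1 <- Z2 -> Z7 -> Z4
  P2: Z1 <- Z2 -> Z4
Condition 1 (no descendant of Z1 in the set): holds — descendants of Z1 are {Z4, Z7}; none are in {Z2}.
Condition 2 (every backdoor path blocked by {Z2}):
  P1: blocked at fork node Z2 ∈ conditioning set.
  P2: blocked at fork node Z2 ∈ conditioning set.
{Z2} satisfies the backdoor criterion.

Yes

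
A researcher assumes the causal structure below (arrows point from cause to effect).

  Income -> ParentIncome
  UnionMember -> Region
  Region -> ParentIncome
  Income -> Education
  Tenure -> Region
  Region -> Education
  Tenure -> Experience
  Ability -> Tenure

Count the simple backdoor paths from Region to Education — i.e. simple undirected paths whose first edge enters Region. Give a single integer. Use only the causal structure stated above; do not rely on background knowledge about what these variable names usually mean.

0

A backdoor path from Region to Education is any simple undirected path whose first edge points into Region (i.e. leaves Region via a parent).
Parents of Region: {Tenure, UnionMember}.
No simple path from any parent of Region reaches Education without revisiting Region, so there are no backdoor paths.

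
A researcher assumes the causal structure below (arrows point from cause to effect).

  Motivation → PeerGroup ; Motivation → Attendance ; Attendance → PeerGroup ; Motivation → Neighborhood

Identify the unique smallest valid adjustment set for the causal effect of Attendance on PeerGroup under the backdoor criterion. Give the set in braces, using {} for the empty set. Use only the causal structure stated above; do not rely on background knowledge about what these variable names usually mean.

{Motivation}

Variables eligible for adjustment (non-descendants of Attendance, excluding Attendance and PeerGroup): {Motivation, Neighborhood}.
Backdoor paths from Attendance to PeerGroup:
  P1: Attendance <- Motivation -> PeerGroup
The empty set is not sufficient: P1 (Attendance <- Motivation -> PeerGroup) has no collider blocking it and no conditioned non-collider, so it is open.
Try {Motivation}:
  P1: blocked at fork node Motivation ∈ conditioning set.
{Motivation} contains no descendant of Attendance and blocks every backdoor path.
No other singleton works — e.g. {Neighborhood} leaves P1 open — so {Motivation} is the unique smallest valid adjustment set.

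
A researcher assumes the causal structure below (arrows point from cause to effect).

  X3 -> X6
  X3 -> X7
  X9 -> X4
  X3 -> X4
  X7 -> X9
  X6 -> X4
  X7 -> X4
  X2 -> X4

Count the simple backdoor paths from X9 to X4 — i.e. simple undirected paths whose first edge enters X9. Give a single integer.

3

A backdoor path from X9 to X4 is any simple undirected path whose first edge points into X9 (i.e. leaves X9 via a parent).
Parents of X9: {X7}.
Enumerating:
  P1: X9 <- X7 <- X3 -> X6 -> X4
  P2: X9 <- X7 <- X3 -> X4
  P3: X9 <- X7 -> X4
That exhausts the simple backdoor paths. Count: 3.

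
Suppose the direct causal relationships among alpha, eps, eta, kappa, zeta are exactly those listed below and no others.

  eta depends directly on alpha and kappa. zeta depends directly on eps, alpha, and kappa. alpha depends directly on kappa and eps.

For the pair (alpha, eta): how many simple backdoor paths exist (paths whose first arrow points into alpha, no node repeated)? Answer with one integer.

2

A backdoor path from alpha to eta is any simple undirected path whose first edge points into alpha (i.e. leaves alpha via a parent).
Parents of alpha: {eps, kappa}.
Enumerating:
  P1: alpha <- kappa -> eta
  P2: alpha <- eps -> zeta <- kappa -> eta
That exhausts the simple backdoor paths. Count: 2.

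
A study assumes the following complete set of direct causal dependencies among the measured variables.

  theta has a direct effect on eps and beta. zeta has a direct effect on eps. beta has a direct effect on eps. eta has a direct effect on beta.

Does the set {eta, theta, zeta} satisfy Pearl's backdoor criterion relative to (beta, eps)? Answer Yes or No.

Yes

Backdoor paths from beta to eps (paths whose first edge points into beta):
  P1: beta <- theta -> eps
Condition 1 (no descendant of beta in the set): holds — descendants of beta are {eps}; none are in {eta, theta, zeta}.
Condition 2 (every backdoor path blocked by {eta, theta, zeta}):
  P1: blocked at fork node theta ∈ conditioning set.
{eta, theta, zeta} satisfies the backdoor criterion.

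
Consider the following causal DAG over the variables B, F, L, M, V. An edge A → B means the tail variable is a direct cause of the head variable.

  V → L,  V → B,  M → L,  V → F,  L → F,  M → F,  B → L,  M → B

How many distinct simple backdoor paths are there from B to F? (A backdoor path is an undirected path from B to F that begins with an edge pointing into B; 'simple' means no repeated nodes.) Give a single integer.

A backdoor path from B to F is any simple undirected path whose first edge points into B (i.e. leaves B via a parent).
Parents of B: {M, V}.
Enumerating:
  P1: B <- V -> L <- M -> F
  P2: B <- V -> L -> F
  P3: B <- V -> F
  P4: B <- M -> L <- V -> F
  P5: B <- M -> L -> F
  P6: B <- M -> F
That exhausts the simple backdoor paths. Count: 6.

6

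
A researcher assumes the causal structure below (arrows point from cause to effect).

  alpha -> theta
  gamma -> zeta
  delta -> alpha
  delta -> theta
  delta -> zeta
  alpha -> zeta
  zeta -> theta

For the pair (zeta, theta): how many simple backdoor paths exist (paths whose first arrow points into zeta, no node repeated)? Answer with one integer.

A backdoor path from zeta to theta is any simple undirected path whose first edge points into zeta (i.e. leaves zeta via a parent).
Parents of zeta: {alpha, delta, gamma}.
Enumerating:
  P1: zeta <- delta -> alpha -> theta
  P2: zeta <- delta -> theta
  P3: zeta <- alpha <- delta -> theta
  P4: zeta <- alpha -> theta
That exhausts the simple backdoor paths. Count: 4.

4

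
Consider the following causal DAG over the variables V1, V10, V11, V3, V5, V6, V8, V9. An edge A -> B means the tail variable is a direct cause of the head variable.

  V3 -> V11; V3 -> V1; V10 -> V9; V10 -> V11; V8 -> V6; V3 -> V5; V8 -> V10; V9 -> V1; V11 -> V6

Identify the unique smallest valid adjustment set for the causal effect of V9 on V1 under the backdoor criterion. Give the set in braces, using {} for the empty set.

Variables eligible for adjustment (non-descendants of V9, excluding V9 and V1): {V10, V11, V3, V5, V6, V8}.
Backdoor paths from V9 to V1:
  P1: V9 <- V10 <- V8 -> V6 <- V11 <- V3 -> V1
  P2: V9 <- V10 -> V11 <- V3 -> V1
Each backdoor path contains an unconditioned collider, so every path is already blocked with the empty conditioning set:
  P1: blocked at collider V6 (neither it nor any descendant is in the conditioning set).
  P2: blocked at collider V11 (neither it nor any descendant is in the conditioning set).
The empty set is therefore the unique smallest valid set.

{}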